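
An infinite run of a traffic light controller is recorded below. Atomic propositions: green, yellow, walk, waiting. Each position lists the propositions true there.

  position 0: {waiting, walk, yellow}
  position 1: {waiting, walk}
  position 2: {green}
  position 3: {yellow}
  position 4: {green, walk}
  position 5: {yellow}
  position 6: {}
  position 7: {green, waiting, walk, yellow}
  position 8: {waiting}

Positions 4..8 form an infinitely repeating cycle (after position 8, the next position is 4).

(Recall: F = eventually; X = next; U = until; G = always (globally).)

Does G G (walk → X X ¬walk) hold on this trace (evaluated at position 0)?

Violated

G (walk → X X ¬walk) must hold at every position from 0 onward. It fails at position 0, so G G (walk → X X ¬walk) is false.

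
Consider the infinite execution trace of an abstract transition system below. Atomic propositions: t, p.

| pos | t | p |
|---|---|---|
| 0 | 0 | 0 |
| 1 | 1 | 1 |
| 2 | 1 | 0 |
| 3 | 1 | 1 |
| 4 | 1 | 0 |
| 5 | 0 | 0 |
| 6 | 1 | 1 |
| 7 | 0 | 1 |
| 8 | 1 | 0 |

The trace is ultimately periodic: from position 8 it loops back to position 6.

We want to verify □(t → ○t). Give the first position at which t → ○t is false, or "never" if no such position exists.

Check t → ○t at each position in order: 0 ✓, 1 ✓, 2 ✓, 3 ✓.
At position 4 the labels are {t} and the next position 5 has {}, so t → ○t is false there. This is the first violation.

4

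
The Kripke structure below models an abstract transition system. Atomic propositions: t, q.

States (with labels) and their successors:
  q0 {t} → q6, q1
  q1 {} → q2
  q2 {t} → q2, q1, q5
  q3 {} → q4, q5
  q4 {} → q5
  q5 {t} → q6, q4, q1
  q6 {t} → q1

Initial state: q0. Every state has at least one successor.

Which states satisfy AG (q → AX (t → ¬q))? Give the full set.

{q0, q1, q2, q3, q4, q5, q6}

States satisfying q → AX (t → ¬q): {q0, q1, q2, q3, q4, q5, q6}.
States satisfying AG (q → AX (t → ¬q)): {q0, q1, q2, q3, q4, q5, q6}.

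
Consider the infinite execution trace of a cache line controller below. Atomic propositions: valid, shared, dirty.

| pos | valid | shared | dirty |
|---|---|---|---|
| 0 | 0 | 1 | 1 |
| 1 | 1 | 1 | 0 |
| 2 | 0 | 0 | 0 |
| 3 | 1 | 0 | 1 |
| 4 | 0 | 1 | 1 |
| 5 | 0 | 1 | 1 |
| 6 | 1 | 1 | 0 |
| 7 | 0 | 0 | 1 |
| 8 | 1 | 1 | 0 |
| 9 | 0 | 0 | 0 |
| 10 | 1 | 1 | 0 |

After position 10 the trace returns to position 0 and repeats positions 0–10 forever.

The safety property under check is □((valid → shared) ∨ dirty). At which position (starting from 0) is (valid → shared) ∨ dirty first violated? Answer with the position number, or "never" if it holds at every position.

never

(valid → shared) ∨ dirty holds at every position 0..10, and those are all the positions the trace ever visits, so the invariant □((valid → shared) ∨ dirty) is never violated.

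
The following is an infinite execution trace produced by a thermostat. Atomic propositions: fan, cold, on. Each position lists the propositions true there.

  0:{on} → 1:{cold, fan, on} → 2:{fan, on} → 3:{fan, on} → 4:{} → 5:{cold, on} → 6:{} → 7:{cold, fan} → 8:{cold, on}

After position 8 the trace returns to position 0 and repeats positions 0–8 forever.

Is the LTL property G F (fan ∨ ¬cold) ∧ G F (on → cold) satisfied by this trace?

F (fan ∨ ¬cold) holds at every position 0..8, and those are all positions ever visited, so G F (fan ∨ ¬cold) holds.
F (on → cold) holds at every position 0..8, and those are all positions ever visited, so G F (on → cold) holds.
At position 0: G F (fan ∨ ¬cold) is true; G F (on → cold) is true; so G F (fan ∨ ¬cold) ∧ G F (on → cold) is true.

Yes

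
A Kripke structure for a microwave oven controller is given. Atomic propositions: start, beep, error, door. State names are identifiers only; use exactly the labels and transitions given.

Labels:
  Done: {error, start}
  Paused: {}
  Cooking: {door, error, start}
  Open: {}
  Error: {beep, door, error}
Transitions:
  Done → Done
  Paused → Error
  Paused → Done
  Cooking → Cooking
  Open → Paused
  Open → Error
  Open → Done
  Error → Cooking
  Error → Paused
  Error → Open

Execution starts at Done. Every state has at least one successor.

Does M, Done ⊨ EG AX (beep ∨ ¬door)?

Yes

States satisfying AX (beep ∨ ¬door): {Done, Paused, Open}.
States satisfying EG AX (beep ∨ ¬door): {Done, Paused, Open}.
Done ∈ Sat(EG AX (beep ∨ ¬door)).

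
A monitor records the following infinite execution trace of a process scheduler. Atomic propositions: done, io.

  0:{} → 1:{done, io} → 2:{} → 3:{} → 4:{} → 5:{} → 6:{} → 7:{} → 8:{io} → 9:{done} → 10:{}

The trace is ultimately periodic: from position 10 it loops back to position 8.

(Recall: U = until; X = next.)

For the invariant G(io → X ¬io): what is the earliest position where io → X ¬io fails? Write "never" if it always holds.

never

io → X ¬io holds at every position 0..10, and those are all the positions the trace ever visits, so the invariant G(io → X ¬io) is never violated.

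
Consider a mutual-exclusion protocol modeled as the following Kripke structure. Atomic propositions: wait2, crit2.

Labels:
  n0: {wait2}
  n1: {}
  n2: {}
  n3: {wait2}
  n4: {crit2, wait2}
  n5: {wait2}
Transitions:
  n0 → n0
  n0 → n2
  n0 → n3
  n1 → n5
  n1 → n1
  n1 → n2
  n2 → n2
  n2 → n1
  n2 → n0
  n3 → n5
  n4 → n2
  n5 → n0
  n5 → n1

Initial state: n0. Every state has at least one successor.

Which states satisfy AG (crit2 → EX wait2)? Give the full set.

{n0, n1, n2, n3, n5}

States satisfying crit2 → EX wait2: {n0, n1, n2, n3, n5}.
States satisfying AG (crit2 → EX wait2): {n0, n1, n2, n3, n5}.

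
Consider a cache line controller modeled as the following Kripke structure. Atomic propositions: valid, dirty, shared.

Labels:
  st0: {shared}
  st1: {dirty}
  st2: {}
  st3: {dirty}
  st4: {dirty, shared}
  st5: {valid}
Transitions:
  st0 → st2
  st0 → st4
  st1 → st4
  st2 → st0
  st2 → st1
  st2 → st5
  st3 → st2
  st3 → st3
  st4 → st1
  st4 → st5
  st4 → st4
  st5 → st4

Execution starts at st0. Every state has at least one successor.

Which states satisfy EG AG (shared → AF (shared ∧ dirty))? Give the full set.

States satisfying AG (shared → AF (shared ∧ dirty)): {st1, st4, st5}.
States satisfying EG AG (shared → AF (shared ∧ dirty)): {st1, st4, st5}.

{st1, st4, st5}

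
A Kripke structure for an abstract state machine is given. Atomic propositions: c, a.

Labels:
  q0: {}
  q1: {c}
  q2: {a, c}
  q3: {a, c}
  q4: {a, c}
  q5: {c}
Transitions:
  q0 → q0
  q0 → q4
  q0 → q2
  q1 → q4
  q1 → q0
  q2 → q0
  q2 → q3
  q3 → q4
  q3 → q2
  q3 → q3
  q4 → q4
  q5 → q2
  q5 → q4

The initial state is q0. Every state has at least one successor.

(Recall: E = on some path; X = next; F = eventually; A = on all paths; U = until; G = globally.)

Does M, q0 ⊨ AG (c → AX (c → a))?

States satisfying c → AX (c → a): {q0, q1, q2, q3, q4, q5}.
States satisfying AG (c → AX (c → a)): {q0, q1, q2, q3, q4, q5}.
Every state reachable from q0 satisfies c → AX (c → a).
q0 ∈ Sat(AG (c → AX (c → a))).

Satisfied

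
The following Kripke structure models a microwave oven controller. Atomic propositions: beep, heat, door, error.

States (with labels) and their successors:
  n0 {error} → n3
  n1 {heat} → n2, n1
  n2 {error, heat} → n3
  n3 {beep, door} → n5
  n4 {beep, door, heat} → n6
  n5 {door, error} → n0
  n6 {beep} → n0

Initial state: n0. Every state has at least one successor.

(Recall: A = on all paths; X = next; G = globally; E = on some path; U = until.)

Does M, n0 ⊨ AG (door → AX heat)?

Violated

States satisfying door → AX heat: {n0, n1, n2, n6}.
States satisfying AG (door → AX heat): ∅.
n3 is reachable from n0 and violates door → AX heat, so AG fails at n0.
n0 ∉ Sat(AG (door → AX heat)).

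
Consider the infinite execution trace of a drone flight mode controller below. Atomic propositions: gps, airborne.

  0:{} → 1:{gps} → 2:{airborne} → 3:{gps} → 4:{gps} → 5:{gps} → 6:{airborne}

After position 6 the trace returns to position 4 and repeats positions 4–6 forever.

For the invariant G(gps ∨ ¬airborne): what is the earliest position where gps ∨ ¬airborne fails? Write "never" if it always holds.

Check gps ∨ ¬airborne at each position in order: 0 ✓, 1 ✓.
At position 2 the labels are {airborne}, so gps ∨ ¬airborne is false there. This is the first violation.

2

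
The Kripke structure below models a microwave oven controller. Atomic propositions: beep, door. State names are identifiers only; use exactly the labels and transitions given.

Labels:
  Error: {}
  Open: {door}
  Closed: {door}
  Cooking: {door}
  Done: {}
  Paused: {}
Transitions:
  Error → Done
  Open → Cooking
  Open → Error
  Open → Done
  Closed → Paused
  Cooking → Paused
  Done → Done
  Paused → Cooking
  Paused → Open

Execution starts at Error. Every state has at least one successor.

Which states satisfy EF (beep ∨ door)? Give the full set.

States satisfying beep ∨ door: {Open, Closed, Cooking}.
States satisfying EF (beep ∨ door): {Open, Closed, Cooking, Paused}.

{Open, Closed, Cooking, Paused}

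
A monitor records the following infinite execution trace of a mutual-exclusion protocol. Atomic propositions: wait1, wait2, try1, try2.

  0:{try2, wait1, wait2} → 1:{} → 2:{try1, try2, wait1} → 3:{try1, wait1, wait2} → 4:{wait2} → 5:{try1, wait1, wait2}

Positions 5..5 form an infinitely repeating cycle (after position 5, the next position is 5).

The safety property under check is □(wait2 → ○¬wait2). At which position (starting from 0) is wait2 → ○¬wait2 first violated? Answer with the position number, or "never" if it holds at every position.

3

Check wait2 → ○¬wait2 at each position in order: 0 ✓, 1 ✓, 2 ✓.
At position 3 the labels are {try1, wait1, wait2} and the next position 4 has {wait2}, so wait2 → ○¬wait2 is false there. This is the first violation.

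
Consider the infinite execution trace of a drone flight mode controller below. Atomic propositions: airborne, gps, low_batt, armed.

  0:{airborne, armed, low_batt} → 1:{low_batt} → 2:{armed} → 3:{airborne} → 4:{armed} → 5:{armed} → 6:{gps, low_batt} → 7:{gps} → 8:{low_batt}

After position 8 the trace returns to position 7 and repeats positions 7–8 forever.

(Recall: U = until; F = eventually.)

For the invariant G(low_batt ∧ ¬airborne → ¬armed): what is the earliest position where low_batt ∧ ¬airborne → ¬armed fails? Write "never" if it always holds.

never

low_batt ∧ ¬airborne → ¬armed holds at every position 0..8, and those are all the positions the trace ever visits, so the invariant G(low_batt ∧ ¬airborne → ¬armed) is never violated.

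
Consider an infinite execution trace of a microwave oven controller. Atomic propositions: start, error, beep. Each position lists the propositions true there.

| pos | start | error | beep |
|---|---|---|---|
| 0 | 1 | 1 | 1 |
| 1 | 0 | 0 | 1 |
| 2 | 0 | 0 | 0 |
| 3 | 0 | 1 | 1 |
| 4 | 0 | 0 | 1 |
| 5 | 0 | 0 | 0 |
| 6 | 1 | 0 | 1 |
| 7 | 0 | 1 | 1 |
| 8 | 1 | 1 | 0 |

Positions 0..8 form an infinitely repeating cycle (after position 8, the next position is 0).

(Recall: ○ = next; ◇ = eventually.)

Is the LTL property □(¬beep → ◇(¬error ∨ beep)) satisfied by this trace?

Satisfied

¬beep → ◇(¬error ∨ beep) holds at every position 0..8, and those are all positions ever visited, so □(¬beep → ◇(¬error ∨ beep)) holds.
Positions where ¬beep holds: 2, 5, 8.
Check ◇(¬error ∨ beep) at each: 2→ok, 5→ok, 8→ok.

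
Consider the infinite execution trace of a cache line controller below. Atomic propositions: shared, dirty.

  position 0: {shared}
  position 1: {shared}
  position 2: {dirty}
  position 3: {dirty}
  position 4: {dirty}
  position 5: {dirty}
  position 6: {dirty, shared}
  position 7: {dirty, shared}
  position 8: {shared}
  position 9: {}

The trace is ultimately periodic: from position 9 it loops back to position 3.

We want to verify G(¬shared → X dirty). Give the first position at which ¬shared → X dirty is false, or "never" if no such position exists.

never

¬shared → X dirty holds at every position 0..9, and those are all the positions the trace ever visits, so the invariant G(¬shared → X dirty) is never violated.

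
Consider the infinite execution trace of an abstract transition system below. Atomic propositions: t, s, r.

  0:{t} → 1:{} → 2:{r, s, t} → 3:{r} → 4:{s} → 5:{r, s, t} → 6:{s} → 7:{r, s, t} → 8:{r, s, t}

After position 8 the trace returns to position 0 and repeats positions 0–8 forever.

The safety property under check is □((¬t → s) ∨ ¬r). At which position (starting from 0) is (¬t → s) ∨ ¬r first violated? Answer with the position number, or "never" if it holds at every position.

3

Check (¬t → s) ∨ ¬r at each position in order: 0 ✓, 1 ✓, 2 ✓.
At position 3 the labels are {r}, so (¬t → s) ∨ ¬r is false there. This is the first violation.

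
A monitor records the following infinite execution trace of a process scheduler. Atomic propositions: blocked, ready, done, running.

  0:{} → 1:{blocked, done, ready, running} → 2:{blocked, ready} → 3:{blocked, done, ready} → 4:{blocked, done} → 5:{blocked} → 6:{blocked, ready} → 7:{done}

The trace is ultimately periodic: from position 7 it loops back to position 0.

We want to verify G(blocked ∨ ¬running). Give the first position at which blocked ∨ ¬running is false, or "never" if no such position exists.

blocked ∨ ¬running holds at every position 0..7, and those are all the positions the trace ever visits, so the invariant G(blocked ∨ ¬running) is never violated.

never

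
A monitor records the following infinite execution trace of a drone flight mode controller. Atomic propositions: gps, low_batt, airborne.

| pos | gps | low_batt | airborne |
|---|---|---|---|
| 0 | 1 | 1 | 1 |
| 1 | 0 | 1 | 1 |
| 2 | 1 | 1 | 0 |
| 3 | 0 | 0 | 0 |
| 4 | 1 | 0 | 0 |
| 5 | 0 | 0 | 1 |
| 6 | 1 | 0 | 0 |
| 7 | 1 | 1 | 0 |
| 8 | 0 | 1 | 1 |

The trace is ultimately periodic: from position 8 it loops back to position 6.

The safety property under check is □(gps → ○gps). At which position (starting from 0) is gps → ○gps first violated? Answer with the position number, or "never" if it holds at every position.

0

At position 0 the labels are {airborne, gps, low_batt} and the next position 1 has {airborne, low_batt}, so gps → ○gps is false there. This is the first violation.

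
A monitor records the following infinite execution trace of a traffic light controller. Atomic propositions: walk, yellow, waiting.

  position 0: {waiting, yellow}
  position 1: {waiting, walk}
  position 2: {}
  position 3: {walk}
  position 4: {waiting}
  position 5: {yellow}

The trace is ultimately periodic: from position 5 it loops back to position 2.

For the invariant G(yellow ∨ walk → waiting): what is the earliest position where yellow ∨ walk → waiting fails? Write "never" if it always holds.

3

Check yellow ∨ walk → waiting at each position in order: 0 ✓, 1 ✓, 2 ✓.
At position 3 the labels are {walk}, so yellow ∨ walk → waiting is false there. This is the first violation.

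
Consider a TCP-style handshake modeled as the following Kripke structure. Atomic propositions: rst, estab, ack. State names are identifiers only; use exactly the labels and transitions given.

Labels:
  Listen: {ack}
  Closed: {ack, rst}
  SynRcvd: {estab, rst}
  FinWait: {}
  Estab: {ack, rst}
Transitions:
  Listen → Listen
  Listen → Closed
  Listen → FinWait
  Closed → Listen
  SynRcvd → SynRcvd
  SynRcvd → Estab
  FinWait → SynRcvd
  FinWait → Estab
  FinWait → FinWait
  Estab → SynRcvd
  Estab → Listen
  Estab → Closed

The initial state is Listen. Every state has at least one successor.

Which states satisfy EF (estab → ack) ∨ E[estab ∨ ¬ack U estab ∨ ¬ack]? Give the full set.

{Listen, Closed, SynRcvd, FinWait, Estab}

States satisfying estab → ack: {Listen, Closed, FinWait, Estab}.
States satisfying EF (estab → ack): {Listen, Closed, SynRcvd, FinWait, Estab}.
States satisfying estab ∨ ¬ack: {SynRcvd, FinWait}.
States satisfying E[estab ∨ ¬ack U estab ∨ ¬ack]: {SynRcvd, FinWait}.
States satisfying EF (estab → ack) ∨ E[estab ∨ ¬ack U estab ∨ ¬ack]: {Listen, Closed, SynRcvd, FinWait, Estab}.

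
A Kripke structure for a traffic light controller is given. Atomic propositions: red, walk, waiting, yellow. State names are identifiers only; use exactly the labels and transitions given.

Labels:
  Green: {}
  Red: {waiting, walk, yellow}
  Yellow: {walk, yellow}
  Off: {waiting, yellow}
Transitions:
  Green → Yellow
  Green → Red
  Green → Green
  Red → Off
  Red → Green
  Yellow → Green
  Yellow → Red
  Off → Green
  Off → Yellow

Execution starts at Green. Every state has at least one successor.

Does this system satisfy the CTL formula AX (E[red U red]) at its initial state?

No

States satisfying E[red U red]: ∅.
States satisfying AX (E[red U red]): ∅.
Green ∉ Sat(AX (E[red U red])).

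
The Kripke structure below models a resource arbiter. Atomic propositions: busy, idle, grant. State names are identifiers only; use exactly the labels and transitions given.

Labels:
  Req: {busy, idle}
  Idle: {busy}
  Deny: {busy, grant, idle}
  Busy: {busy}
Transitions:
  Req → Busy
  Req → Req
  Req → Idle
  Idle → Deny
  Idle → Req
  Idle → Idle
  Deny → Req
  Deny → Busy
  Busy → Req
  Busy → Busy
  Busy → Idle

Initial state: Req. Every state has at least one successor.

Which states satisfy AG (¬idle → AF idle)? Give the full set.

States satisfying ¬idle → AF idle: {Req, Deny}.
States satisfying AG (¬idle → AF idle): ∅.

none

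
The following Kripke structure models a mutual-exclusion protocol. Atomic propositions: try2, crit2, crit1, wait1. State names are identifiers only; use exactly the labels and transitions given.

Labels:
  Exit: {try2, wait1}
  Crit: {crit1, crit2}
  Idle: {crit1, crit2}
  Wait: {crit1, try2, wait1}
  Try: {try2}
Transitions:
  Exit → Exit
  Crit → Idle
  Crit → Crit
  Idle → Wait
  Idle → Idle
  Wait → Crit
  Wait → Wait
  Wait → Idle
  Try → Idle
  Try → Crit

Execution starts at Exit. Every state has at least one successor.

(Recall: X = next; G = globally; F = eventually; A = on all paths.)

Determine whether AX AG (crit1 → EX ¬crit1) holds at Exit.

States satisfying AG (crit1 → EX ¬crit1): {Exit}.
States satisfying AX AG (crit1 → EX ¬crit1): {Exit}.
Exit ∈ Sat(AX AG (crit1 → EX ¬crit1)).

Yes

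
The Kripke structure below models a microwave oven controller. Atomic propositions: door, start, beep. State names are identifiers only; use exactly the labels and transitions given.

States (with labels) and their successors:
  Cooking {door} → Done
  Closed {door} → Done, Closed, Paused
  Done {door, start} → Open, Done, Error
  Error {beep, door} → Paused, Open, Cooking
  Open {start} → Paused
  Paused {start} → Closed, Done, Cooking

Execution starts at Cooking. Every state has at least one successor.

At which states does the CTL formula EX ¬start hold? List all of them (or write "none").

States satisfying ¬start: {Cooking, Closed, Error}.
States satisfying EX ¬start: {Closed, Done, Error, Paused}.

{Closed, Done, Error, Paused}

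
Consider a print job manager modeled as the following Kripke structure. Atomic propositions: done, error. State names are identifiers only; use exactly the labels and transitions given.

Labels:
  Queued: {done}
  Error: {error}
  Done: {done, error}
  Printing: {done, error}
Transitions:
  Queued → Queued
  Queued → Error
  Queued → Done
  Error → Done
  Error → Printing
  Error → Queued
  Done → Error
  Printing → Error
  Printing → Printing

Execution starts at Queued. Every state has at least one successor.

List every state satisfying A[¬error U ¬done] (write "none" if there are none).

{Error}

States satisfying ¬error: {Queued}.
States satisfying ¬done: {Error}.
States satisfying A[¬error U ¬done]: {Error}.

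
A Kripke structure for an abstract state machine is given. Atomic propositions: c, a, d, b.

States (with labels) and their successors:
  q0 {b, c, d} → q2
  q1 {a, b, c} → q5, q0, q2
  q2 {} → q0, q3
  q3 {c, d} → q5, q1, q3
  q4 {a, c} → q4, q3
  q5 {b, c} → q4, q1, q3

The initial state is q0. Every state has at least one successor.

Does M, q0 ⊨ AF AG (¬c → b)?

States satisfying AG (¬c → b): ∅.
States satisfying AF AG (¬c → b): ∅.
There is a path from q0 along which AG (¬c → b) never holds.
q0 ∉ Sat(AF AG (¬c → b)).

No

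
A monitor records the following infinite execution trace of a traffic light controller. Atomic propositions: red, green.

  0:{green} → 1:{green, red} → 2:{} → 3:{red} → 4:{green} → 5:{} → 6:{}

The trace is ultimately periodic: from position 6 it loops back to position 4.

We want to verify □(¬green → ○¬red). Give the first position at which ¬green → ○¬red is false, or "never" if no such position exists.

2

Check ¬green → ○¬red at each position in order: 0 ✓, 1 ✓.
At position 2 the labels are {} and the next position 3 has {red}, so ¬green → ○¬red is false there. This is the first violation.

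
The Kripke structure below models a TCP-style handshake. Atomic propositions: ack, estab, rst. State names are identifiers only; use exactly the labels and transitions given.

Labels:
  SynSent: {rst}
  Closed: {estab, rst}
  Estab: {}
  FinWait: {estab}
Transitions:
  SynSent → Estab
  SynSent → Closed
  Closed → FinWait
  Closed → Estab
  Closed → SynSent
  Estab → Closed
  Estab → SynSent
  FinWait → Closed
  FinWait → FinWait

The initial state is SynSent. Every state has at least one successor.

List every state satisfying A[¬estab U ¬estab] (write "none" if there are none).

{SynSent, Estab}

States satisfying ¬estab: {SynSent, Estab}.
States satisfying A[¬estab U ¬estab]: {SynSent, Estab}.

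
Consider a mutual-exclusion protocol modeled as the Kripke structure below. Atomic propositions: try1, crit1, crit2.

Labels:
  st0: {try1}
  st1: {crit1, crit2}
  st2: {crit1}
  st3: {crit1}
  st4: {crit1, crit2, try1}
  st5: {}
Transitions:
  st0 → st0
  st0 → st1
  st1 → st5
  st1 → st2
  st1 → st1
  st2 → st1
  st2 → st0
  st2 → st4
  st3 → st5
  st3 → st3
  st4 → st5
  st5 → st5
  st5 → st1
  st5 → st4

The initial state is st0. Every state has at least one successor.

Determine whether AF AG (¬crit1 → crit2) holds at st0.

Violated

States satisfying AG (¬crit1 → crit2): ∅.
States satisfying AF AG (¬crit1 → crit2): ∅.
There is a path from st0 along which AG (¬crit1 → crit2) never holds.
st0 ∉ Sat(AF AG (¬crit1 → crit2)).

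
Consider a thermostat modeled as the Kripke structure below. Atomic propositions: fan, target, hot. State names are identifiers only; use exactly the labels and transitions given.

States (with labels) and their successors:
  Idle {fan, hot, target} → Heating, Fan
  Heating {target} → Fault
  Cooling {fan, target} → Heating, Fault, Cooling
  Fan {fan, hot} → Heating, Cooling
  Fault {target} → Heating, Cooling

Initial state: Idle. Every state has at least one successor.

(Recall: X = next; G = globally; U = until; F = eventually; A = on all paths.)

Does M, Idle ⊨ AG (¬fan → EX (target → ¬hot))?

Holds

States satisfying ¬fan → EX (target → ¬hot): {Idle, Heating, Cooling, Fan, Fault}.
States satisfying AG (¬fan → EX (target → ¬hot)): {Idle, Heating, Cooling, Fan, Fault}.
Every state reachable from Idle satisfies ¬fan → EX (target → ¬hot).
Idle ∈ Sat(AG (¬fan → EX (target → ¬hot))).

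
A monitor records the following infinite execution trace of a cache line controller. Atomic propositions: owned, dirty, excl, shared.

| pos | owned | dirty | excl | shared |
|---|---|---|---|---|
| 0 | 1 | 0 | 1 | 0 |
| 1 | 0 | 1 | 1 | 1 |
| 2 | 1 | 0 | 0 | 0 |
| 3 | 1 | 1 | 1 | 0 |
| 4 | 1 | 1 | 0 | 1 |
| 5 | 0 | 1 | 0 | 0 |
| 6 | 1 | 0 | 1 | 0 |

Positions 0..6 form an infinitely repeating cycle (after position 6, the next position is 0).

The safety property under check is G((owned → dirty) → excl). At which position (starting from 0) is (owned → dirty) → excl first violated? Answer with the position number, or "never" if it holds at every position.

Check (owned → dirty) → excl at each position in order: 0 ✓, 1 ✓, 2 ✓, 3 ✓.
At position 4 the labels are {dirty, owned, shared}, so (owned → dirty) → excl is false there. This is the first violation.

4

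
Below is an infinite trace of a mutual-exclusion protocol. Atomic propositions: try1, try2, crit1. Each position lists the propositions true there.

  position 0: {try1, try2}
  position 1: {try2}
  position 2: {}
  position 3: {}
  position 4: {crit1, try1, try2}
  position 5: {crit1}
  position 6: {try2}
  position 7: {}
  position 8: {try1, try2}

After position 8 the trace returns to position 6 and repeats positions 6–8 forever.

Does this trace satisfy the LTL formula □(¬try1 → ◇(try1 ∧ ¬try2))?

Violated

¬try1 → ◇(try1 ∧ ¬try2) must hold at every position from 0 onward. It fails at position 1, so □(¬try1 → ◇(try1 ∧ ¬try2)) is false.
Positions where ¬try1 holds: 1, 2, 3, 5, 6, 7.
Check ◇(try1 ∧ ¬try2) at each: 1→fails, 2→fails, 3→fails, 5→fails, 6→fails, 7→fails.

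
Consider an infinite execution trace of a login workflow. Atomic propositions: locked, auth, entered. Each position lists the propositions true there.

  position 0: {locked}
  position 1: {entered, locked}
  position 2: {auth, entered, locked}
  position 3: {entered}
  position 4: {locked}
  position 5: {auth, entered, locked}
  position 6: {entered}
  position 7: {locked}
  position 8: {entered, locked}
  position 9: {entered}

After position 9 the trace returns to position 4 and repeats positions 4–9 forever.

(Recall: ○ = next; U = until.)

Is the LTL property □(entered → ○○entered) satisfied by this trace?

Violated

entered → ○○entered must hold at every position from 0 onward. It fails at position 2, so □(entered → ○○entered) is false.
Positions where entered holds: 1, 2, 3, 5, 6, 8, 9.
Check ○○entered at each: 1→ok, 2→fails, 3→ok, 5→fails, 6→ok, 8→fails, 9→ok.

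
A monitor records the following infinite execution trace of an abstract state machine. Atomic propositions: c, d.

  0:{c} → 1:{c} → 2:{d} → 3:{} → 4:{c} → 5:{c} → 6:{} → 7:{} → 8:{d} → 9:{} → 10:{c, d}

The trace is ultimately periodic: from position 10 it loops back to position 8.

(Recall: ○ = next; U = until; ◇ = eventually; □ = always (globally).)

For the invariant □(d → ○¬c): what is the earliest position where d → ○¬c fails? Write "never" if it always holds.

d → ○¬c holds at every position 0..10, and those are all the positions the trace ever visits, so the invariant □(d → ○¬c) is never violated.

never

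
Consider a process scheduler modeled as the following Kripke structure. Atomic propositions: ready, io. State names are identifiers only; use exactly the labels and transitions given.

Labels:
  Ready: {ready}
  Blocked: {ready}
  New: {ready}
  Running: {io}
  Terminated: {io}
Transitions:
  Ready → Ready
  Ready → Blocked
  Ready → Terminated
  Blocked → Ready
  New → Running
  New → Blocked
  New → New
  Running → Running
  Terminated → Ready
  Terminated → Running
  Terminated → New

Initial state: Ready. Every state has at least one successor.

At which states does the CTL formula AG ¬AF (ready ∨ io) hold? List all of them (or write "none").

States satisfying ¬AF (ready ∨ io): ∅.
States satisfying AG ¬AF (ready ∨ io): ∅.

none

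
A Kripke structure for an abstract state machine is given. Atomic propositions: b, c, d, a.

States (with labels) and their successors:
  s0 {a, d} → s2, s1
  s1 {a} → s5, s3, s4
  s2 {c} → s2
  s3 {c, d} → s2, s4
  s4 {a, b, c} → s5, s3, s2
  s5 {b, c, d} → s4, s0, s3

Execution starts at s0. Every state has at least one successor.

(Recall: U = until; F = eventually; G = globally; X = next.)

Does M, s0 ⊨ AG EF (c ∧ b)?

Violated

States satisfying EF (c ∧ b): {s0, s1, s3, s4, s5}.
States satisfying AG EF (c ∧ b): ∅.
s2 is reachable from s0 and violates EF (c ∧ b), so AG fails at s0.
s0 ∉ Sat(AG EF (c ∧ b)).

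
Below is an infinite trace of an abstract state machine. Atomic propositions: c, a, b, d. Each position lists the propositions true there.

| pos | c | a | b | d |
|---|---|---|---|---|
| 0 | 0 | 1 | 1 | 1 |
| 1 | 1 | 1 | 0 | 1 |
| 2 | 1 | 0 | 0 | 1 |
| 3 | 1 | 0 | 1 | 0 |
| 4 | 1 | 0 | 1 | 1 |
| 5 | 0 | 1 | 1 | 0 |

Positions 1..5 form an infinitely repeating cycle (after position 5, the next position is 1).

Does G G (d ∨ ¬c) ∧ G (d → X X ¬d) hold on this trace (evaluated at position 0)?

Does not hold

G (d ∨ ¬c) must hold at every position from 0 onward. It fails at position 0, so G G (d ∨ ¬c) is false.
d → X X ¬d must hold at every position from 0 onward. It fails at position 0, so G (d → X X ¬d) is false.
Positions where d holds: 0, 1, 2, 4.
Check X X ¬d at each: 0→fails, 1→ok, 2→fails, 4→fails.
At position 0: G G (d ∨ ¬c) is false; G (d → X X ¬d) is false; so G G (d ∨ ¬c) ∧ G (d → X X ¬d) is false.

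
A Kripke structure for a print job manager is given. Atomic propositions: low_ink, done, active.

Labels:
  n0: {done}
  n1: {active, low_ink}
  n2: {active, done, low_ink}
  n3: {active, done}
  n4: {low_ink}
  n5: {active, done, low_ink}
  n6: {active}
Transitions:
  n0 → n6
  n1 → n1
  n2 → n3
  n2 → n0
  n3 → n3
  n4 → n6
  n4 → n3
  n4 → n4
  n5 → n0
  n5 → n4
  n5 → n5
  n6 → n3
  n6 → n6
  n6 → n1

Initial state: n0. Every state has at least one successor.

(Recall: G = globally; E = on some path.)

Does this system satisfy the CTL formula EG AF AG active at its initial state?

Yes

States satisfying AF AG active: {n0, n1, n2, n3, n6}.
States satisfying EG AF AG active: {n0, n1, n2, n3, n6}.
n0 ∈ Sat(EG AF AG active).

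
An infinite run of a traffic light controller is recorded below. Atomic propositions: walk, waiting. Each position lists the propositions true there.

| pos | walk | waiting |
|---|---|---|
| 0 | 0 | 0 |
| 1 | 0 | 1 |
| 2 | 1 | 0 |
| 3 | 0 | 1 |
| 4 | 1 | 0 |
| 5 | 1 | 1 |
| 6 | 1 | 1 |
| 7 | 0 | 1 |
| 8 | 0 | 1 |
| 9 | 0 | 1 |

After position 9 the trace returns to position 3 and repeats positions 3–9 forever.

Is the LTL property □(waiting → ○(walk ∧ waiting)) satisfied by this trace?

waiting → ○(walk ∧ waiting) must hold at every position from 0 onward. It fails at position 1, so □(waiting → ○(walk ∧ waiting)) is false.
Positions where waiting holds: 1, 3, 5, 6, 7, 8, 9.
Check ○(walk ∧ waiting) at each: 1→fails, 3→fails, 5→ok, 6→fails, 7→fails, 8→fails, 9→fails.

Violated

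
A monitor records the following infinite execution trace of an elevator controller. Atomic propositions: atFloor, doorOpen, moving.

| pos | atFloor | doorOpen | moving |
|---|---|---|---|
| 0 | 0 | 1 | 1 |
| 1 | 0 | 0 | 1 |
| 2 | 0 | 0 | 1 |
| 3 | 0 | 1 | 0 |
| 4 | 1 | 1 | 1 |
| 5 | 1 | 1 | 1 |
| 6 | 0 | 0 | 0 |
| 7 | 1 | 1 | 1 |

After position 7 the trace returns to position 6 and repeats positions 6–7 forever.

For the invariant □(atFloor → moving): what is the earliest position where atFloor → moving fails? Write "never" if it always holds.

atFloor → moving holds at every position 0..7, and those are all the positions the trace ever visits, so the invariant □(atFloor → moving) is never violated.

never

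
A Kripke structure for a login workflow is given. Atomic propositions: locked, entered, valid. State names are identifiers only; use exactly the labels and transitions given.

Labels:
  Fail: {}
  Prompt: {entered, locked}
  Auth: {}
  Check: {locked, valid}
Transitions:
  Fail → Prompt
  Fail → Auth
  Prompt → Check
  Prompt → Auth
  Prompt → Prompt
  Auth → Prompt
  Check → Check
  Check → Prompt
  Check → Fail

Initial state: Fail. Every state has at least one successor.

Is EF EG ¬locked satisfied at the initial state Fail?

States satisfying EG ¬locked: ∅.
States satisfying EF EG ¬locked: ∅.
No suitable path/successor from Fail witnesses the formula.
Fail ∉ Sat(EF EG ¬locked).

No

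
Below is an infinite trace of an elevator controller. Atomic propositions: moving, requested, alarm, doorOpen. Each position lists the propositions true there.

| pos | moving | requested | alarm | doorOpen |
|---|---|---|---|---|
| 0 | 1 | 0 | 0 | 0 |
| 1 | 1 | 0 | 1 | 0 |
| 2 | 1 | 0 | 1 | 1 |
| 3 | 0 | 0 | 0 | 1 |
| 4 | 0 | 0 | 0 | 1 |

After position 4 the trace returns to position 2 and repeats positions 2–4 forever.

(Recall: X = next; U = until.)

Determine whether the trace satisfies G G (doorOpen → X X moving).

G (doorOpen → X X moving) must hold at every position from 0 onward. It fails at position 0, so G G (doorOpen → X X moving) is false.

No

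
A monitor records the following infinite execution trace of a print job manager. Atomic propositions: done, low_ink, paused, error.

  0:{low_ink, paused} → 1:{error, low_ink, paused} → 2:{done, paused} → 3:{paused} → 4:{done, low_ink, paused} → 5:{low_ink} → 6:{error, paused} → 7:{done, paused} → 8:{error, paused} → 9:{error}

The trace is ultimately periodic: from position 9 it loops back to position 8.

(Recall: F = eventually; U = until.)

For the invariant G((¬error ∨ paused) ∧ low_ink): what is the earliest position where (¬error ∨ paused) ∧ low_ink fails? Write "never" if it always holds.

Check (¬error ∨ paused) ∧ low_ink at each position in order: 0 ✓, 1 ✓.
At position 2 the labels are {done, paused}, so (¬error ∨ paused) ∧ low_ink is false there. This is the first violation.

2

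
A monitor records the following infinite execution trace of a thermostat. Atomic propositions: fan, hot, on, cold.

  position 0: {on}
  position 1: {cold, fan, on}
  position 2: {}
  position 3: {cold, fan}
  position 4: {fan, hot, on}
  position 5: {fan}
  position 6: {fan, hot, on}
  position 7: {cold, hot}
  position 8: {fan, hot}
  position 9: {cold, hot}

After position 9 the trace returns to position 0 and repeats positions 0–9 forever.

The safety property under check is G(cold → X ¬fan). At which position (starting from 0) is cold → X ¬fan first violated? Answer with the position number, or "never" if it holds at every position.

3

Check cold → X ¬fan at each position in order: 0 ✓, 1 ✓, 2 ✓.
At position 3 the labels are {cold, fan} and the next position 4 has {fan, hot, on}, so cold → X ¬fan is false there. This is the first violation.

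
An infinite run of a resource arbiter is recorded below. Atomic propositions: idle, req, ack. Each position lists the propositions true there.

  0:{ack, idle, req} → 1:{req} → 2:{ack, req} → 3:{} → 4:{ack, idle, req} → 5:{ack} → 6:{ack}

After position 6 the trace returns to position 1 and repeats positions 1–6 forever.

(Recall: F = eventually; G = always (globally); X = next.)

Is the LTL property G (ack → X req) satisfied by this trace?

ack → X req must hold at every position from 0 onward. It fails at position 2, so G (ack → X req) is false.
Positions where ack holds: 0, 2, 4, 5, 6.
Check X req at each: 0→ok, 2→fails, 4→fails, 5→fails, 6→ok.

Does not hold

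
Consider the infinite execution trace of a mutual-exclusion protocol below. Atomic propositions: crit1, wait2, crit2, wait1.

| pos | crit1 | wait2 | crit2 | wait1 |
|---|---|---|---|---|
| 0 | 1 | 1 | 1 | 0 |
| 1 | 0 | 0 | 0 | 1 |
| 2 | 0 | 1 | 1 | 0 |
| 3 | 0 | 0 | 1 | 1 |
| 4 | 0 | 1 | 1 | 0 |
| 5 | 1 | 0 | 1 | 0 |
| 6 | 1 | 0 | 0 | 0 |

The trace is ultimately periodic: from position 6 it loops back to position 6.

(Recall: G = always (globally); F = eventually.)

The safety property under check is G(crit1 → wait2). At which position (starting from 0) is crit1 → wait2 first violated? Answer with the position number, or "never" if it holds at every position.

5

Check crit1 → wait2 at each position in order: 0 ✓, 1 ✓, 2 ✓, 3 ✓, 4 ✓.
At position 5 the labels are {crit1, crit2}, so crit1 → wait2 is false there. This is the first violation.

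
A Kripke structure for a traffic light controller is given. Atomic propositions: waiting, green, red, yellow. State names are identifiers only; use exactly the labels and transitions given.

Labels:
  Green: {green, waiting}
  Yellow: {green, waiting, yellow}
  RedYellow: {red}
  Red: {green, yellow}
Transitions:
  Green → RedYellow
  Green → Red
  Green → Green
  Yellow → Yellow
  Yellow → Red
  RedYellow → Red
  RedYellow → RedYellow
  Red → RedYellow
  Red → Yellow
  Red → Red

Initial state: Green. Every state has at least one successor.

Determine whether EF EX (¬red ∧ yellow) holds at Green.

Holds

States satisfying EX (¬red ∧ yellow): {Green, Yellow, RedYellow, Red}.
States satisfying EF EX (¬red ∧ yellow): {Green, Yellow, RedYellow, Red}.
Some path from Green reaches a state where EX (¬red ∧ yellow) holds.
Green ∈ Sat(EF EX (¬red ∧ yellow)).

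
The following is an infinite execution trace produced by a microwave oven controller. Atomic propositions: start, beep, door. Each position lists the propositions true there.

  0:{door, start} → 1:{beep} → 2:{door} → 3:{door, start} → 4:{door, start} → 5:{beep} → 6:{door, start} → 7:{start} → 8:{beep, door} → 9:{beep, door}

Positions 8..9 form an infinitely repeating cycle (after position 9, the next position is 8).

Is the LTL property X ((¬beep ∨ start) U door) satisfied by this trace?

The position after 0 is 1; (¬beep ∨ start) U door is false there.

Violated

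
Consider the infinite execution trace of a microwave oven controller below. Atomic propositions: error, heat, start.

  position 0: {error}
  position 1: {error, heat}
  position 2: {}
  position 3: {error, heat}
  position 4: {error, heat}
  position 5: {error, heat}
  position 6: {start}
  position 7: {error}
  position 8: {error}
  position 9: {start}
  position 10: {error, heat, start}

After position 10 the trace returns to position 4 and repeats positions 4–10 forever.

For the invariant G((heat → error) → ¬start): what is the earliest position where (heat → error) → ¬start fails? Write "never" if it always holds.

6

Check (heat → error) → ¬start at each position in order: 0 ✓, 1 ✓, 2 ✓, 3 ✓, 4 ✓, 5 ✓.
At position 6 the labels are {start}, so (heat → error) → ¬start is false there. This is the first violation.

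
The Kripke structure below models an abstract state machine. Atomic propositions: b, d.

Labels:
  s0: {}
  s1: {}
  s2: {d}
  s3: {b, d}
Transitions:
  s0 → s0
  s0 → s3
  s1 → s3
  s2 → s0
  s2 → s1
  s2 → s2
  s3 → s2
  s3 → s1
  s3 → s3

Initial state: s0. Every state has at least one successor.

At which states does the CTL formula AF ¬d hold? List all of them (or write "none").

{s0, s1}

States satisfying ¬d: {s0, s1}.
States satisfying AF ¬d: {s0, s1}.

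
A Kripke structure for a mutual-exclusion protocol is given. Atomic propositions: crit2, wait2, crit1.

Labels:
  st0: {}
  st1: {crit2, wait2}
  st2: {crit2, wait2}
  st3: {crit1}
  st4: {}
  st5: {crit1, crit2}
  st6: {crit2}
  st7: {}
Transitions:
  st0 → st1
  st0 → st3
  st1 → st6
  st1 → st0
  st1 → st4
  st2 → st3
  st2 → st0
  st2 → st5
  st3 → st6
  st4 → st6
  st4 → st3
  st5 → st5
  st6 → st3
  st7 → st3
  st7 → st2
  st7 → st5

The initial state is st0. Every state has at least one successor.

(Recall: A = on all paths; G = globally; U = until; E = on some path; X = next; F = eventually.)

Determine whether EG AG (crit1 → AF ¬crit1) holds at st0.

Yes

States satisfying AG (crit1 → AF ¬crit1): {st0, st1, st3, st4, st6}.
States satisfying EG AG (crit1 → AF ¬crit1): {st0, st1, st3, st4, st6}.
st0 ∈ Sat(EG AG (crit1 → AF ¬crit1)).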